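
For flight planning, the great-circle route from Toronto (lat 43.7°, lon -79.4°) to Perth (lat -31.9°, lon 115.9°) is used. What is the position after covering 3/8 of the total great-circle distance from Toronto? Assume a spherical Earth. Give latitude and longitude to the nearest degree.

≈ lat 47°, lon -172°

The haversine formula gives a central angle δ ≈ 2.848 rad (163.2°) between the endpoints.
Interpolate at f = 3/8 with slerp weights a = sin((1−f)δ)/sin δ ≈ 3.377, b = sin(fδ)/sin δ ≈ 3.024.
p = a·p₁ + b·p₂ ≈ (-0.672, -0.090, 0.735); φ = arcsin(p_z) ≈ 47.28°, λ = atan2(p_y, p_x) ≈ -172.39°.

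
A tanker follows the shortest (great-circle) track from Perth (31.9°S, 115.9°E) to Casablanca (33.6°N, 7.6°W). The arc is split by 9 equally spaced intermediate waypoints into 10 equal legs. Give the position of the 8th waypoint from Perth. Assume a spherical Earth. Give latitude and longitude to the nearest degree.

≈ (24°N, 21°E)

The haversine formula gives a central angle δ ≈ 2.322 rad (133.1°) between the endpoints.
Interpolate at f = 8/10 with slerp weights a = sin((1−f)δ)/sin δ ≈ 0.613, b = sin(fδ)/sin δ ≈ 1.313.
p = a·p₁ + b·p₂ ≈ (0.856, 0.324, 0.402); φ = arcsin(p_z) ≈ 23.73°, λ = atan2(p_y, p_x) ≈ 20.70°.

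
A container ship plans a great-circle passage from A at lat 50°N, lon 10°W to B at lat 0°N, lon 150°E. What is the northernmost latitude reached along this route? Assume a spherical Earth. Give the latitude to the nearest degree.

≈ 74°N

The great circle lies in the plane with unit normal n̂ = (p₁ × p₂)/|p₁ × p₂|.
Here n̂_z ≈ +0.276; the vertex latitude is φ_max = arccos|n̂_z| ≈ 74.0°.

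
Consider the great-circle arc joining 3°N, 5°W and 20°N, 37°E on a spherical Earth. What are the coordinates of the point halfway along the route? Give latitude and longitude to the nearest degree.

≈ 12°N, 15°E

Write both endpoints as unit vectors p₁, p₂ with components (cos φ cos λ, cos φ sin λ, sin φ).
The central angle between the endpoints is δ = arccos(p₁·p₂) ≈ 0.774 rad (44.3°).
Interpolate at f = 1/2 with slerp weights a = sin((1−f)δ)/sin δ ≈ 0.540, b = sin(fδ)/sin δ ≈ 0.540.
p = a·p₁ + b·p₂ ≈ (0.942, 0.258, 0.213); φ = arcsin(p_z) ≈ 12.29°, λ = atan2(p_y, p_x) ≈ 15.33°.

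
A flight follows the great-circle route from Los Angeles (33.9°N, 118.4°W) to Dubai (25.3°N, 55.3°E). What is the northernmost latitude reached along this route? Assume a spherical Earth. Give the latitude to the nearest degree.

The great circle lies in the plane with unit normal n̂ = (p₁ × p₂)/|p₁ × p₂|.
Here n̂_z ≈ +0.096; the vertex latitude is φ_max = arccos|n̂_z| ≈ 84.5°.

≈ 85°N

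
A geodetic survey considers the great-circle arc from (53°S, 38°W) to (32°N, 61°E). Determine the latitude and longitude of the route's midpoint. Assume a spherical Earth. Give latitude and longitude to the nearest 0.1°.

≈ (15.6°S, 22.7°E)

Write both endpoints as unit vectors p₁, p₂ with components (cos φ cos λ, cos φ sin λ, sin φ).
The central angle between the endpoints is δ = arccos(p₁·p₂) ≈ 2.098 rad (120.2°).
Interpolate at f = 1/2 with slerp weights a = sin((1−f)δ)/sin δ ≈ 1.003, b = sin(fδ)/sin δ ≈ 1.003.
p = a·p₁ + b·p₂ ≈ (0.888, 0.372, -0.270); φ = arcsin(p_z) ≈ -15.64°, λ = atan2(p_y, p_x) ≈ 22.75°.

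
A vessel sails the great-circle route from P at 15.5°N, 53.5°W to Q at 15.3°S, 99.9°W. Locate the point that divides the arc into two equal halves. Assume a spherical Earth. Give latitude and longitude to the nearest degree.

≈ 0°N, 77°W

Convert each endpoint to a unit vector on the sphere (x = cos φ cos λ, y = cos φ sin λ, z = sin φ).
The central angle between the endpoints is δ = arccos(p₁·p₂) ≈ 0.964 rad (55.2°).
Interpolate at f = 1/2 with slerp weights a = sin((1−f)δ)/sin δ ≈ 0.564, b = sin(fδ)/sin δ ≈ 0.564.
p = a·p₁ + b·p₂ ≈ (0.230, -0.973, 0.002); φ = arcsin(p_z) ≈ 0.11°, λ = atan2(p_y, p_x) ≈ -76.71°.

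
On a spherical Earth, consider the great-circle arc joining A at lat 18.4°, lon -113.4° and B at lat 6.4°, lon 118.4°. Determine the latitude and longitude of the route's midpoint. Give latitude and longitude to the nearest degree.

Convert each endpoint to a unit vector on the sphere (x = cos φ cos λ, y = cos φ sin λ, z = sin φ).
The central angle between the endpoints is δ = arccos(p₁·p₂) ≈ 2.151 rad (123.2°).
Interpolate at f = 1/2 with slerp weights a = sin((1−f)δ)/sin δ ≈ 1.052, b = sin(fδ)/sin δ ≈ 1.052.
p = a·p₁ + b·p₂ ≈ (-0.893, 0.004, 0.449); φ = arcsin(p_z) ≈ 26.69°, λ = atan2(p_y, p_x) ≈ 179.78°.

≈ lat 27°, lon 180°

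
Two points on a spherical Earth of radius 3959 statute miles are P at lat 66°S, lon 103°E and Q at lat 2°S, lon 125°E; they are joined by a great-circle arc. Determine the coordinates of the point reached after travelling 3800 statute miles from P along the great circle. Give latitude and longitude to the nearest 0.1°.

≈ lat 12.7°S, lon 123.1°E

Convert each endpoint to a unit vector on the sphere (x = cos φ cos λ, y = cos φ sin λ, z = sin φ).
The central angle between the endpoints is δ = arccos(p₁·p₂) ≈ 1.150 rad (65.9°). The total great-circle distance is δ·R ≈ 1.150 × 3959 ≈ 4552 mi, so the target fraction is f = 3800/4552 ≈ 0.835.
Interpolate at f ≈ 0.835 with slerp weights a = sin((1−f)δ)/sin δ ≈ 0.207, b = sin(fδ)/sin δ ≈ 0.898.
p = a·p₁ + b·p₂ ≈ (-0.533, 0.817, -0.220); φ = arcsin(p_z) ≈ -12.72°, λ = atan2(p_y, p_x) ≈ 123.15°.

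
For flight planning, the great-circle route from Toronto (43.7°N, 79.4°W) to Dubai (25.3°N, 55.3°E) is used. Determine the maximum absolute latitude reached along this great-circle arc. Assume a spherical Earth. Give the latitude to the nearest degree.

The great circle lies in the plane with unit normal n̂ = (p₁ × p₂)/|p₁ × p₂|.
Here n̂_z ≈ +0.471; the vertex latitude is φ_max = arccos|n̂_z| ≈ 61.9°.
Check via Clairaut: cos φ_max = |cos φ₁| · sin C = cos(43.7°)·sin(40.7°) ≈ 0.471, again giving ≈ 61.9°.

≈ 62°N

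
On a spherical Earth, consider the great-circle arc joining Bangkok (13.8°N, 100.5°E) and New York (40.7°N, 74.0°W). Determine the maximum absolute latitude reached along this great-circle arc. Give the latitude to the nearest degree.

The great circle lies in the plane with unit normal n̂ = (p₁ × p₂)/|p₁ × p₂|.
Here n̂_z ≈ -0.086; the vertex latitude is φ_max = arccos|n̂_z| ≈ 85.0°.
Check via Clairaut: cos φ_max = |cos φ₁| · sin C = cos(13.8°)·sin(5.1°) ≈ 0.086, again giving ≈ 85.0°.

≈ 85°N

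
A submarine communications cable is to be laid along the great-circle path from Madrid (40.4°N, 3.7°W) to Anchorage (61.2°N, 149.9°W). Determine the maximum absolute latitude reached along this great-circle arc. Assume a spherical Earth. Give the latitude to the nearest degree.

The great circle lies in the plane with unit normal n̂ = (p₁ × p₂)/|p₁ × p₂|.
Here n̂_z ≈ -0.212; the vertex latitude is φ_max = arccos|n̂_z| ≈ 77.8°.

≈ 78°N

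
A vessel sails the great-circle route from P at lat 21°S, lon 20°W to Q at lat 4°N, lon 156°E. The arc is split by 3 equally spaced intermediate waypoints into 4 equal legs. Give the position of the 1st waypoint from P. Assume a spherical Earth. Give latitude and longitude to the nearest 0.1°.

≈ lat 59.7°S, lon 2.6°W

The haversine formula gives a central angle δ ≈ 2.837 rad (162.6°) between the endpoints.
Interpolate at f = 1/4 with slerp weights a = sin((1−f)δ)/sin δ ≈ 2.832, b = sin(fδ)/sin δ ≈ 2.173.
p = a·p₁ + b·p₂ ≈ (0.504, -0.023, -0.863); φ = arcsin(p_z) ≈ -59.70°, λ = atan2(p_y, p_x) ≈ -2.56°.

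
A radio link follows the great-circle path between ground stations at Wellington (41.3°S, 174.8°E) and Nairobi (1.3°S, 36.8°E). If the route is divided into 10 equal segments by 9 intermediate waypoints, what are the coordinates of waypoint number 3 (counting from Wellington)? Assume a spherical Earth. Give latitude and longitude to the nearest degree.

Convert each endpoint to a unit vector on the sphere (x = cos φ cos λ, y = cos φ sin λ, z = sin φ).
The central angle between the endpoints is δ = arccos(p₁·p₂) ≈ 2.145 rad (122.9°).
Interpolate at f = 3/10 with slerp weights a = sin((1−f)δ)/sin δ ≈ 1.188, b = sin(fδ)/sin δ ≈ 0.715.
p = a·p₁ + b·p₂ ≈ (-0.317, 0.509, -0.800); φ = arcsin(p_z) ≈ -53.17°, λ = atan2(p_y, p_x) ≈ 121.91°.

≈ 53°S, 122°E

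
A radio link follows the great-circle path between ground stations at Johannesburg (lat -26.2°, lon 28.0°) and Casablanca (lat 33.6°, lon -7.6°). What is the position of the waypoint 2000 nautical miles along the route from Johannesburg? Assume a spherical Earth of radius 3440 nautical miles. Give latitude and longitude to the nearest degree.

Write both endpoints as unit vectors p₁, p₂ with components (cos φ cos λ, cos φ sin λ, sin φ).
The central angle between the endpoints is δ = arccos(p₁·p₂) ≈ 1.199 rad (68.7°). The total great-circle distance is δ·R ≈ 1.199 × 3440 ≈ 4124 nmi, so the target fraction is f = 2000/4124 ≈ 0.485.
Interpolate at f ≈ 0.485 with slerp weights a = sin((1−f)δ)/sin δ ≈ 0.622, b = sin(fδ)/sin δ ≈ 0.589.
p = a·p₁ + b·p₂ ≈ (0.979, 0.197, 0.052); φ = arcsin(p_z) ≈ 2.97°, λ = atan2(p_y, p_x) ≈ 11.37°.

≈ lat 3°, lon 11°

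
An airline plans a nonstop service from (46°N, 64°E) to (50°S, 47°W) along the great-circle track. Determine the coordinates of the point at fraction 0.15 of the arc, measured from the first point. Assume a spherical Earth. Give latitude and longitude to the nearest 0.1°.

Write both endpoints as unit vectors p₁, p₂ with components (cos φ cos λ, cos φ sin λ, sin φ).
The central angle between the endpoints is δ = arccos(p₁·p₂) ≈ 2.362 rad (135.3°).
Interpolate at f = 0.15 with slerp weights a = sin((1−f)δ)/sin δ ≈ 1.289, b = sin(fδ)/sin δ ≈ 0.493.
p = a·p₁ + b·p₂ ≈ (0.609, 0.573, 0.549); φ = arcsin(p_z) ≈ 33.30°, λ = atan2(p_y, p_x) ≈ 43.25°.

≈ (33.3°N, 43.3°E)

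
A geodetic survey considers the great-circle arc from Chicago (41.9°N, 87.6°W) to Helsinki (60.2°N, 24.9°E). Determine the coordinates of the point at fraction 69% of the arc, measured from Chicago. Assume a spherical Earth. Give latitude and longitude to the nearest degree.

Convert each endpoint to a unit vector on the sphere (x = cos φ cos λ, y = cos φ sin λ, z = sin φ).
The central angle between the endpoints is δ = arccos(p₁·p₂) ≈ 1.117 rad (64.0°).
Interpolate at f = 0.69 with slerp weights a = sin((1−f)δ)/sin δ ≈ 0.378, b = sin(fδ)/sin δ ≈ 0.775.
p = a·p₁ + b·p₂ ≈ (0.361, -0.119, 0.925); φ = arcsin(p_z) ≈ 67.65°, λ = atan2(p_y, p_x) ≈ -18.19°.

≈ 68°N, 18°W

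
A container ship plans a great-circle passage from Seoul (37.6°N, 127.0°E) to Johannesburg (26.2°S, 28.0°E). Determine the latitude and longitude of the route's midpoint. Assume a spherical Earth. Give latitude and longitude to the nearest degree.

≈ 9°N, 73°E

From cos δ = sin φ₁ sin φ₂ + cos φ₁ cos φ₂ cos Δλ, the central angle is δ ≈ 1.961 rad (112.4°).
Interpolate at f = 1/2 with slerp weights a = sin((1−f)δ)/sin δ ≈ 0.898, b = sin(fδ)/sin δ ≈ 0.898.
p = a·p₁ + b·p₂ ≈ (0.283, 0.947, 0.152); φ = arcsin(p_z) ≈ 8.71°, λ = atan2(p_y, p_x) ≈ 73.34°.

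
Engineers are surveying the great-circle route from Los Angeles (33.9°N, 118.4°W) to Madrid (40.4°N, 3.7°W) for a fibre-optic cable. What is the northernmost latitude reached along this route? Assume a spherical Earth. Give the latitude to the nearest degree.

The great circle lies in the plane with unit normal n̂ = (p₁ × p₂)/|p₁ × p₂|.
Here n̂_z ≈ +0.577; the vertex latitude is φ_max = arccos|n̂_z| ≈ 54.8°.

≈ 55°N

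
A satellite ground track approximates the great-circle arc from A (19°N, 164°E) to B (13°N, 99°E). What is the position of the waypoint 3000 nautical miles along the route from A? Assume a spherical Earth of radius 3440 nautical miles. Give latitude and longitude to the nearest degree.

The haversine formula gives a central angle δ ≈ 1.090 rad (62.4°) between the endpoints. The total great-circle distance is δ·R ≈ 1.090 × 3440 ≈ 3749 nmi, so the target fraction is f = 3000/3749 ≈ 0.800.
Interpolate at f ≈ 0.800 with slerp weights a = sin((1−f)δ)/sin δ ≈ 0.244, b = sin(fδ)/sin δ ≈ 0.864.
p = a·p₁ + b·p₂ ≈ (-0.353, 0.895, 0.274); φ = arcsin(p_z) ≈ 15.88°, λ = atan2(p_y, p_x) ≈ 111.54°.

≈ (16°N, 112°E)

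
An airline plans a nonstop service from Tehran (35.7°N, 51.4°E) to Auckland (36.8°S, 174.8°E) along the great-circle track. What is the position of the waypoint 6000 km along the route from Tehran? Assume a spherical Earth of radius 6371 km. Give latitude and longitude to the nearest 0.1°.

≈ 7.5°N, 101.9°E

From cos δ = sin φ₁ sin φ₂ + cos φ₁ cos φ₂ cos Δλ, the central angle is δ ≈ 2.357 rad (135.0°). The total great-circle distance is δ·R ≈ 2.357 × 6371 ≈ 15015 km, so the target fraction is f = 6000/15015 ≈ 0.400.
Interpolate at f ≈ 0.400 with slerp weights a = sin((1−f)δ)/sin δ ≈ 1.398, b = sin(fδ)/sin δ ≈ 1.144.
p = a·p₁ + b·p₂ ≈ (-0.204, 0.970, 0.130); φ = arcsin(p_z) ≈ 7.49°, λ = atan2(p_y, p_x) ≈ 101.88°.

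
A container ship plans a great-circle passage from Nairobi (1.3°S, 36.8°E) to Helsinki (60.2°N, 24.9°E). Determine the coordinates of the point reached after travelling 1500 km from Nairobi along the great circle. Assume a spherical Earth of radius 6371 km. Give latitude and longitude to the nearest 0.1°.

Write both endpoints as unit vectors p₁, p₂ with components (cos φ cos λ, cos φ sin λ, sin φ).
The central angle between the endpoints is δ = arccos(p₁·p₂) ≈ 1.085 rad (62.2°). The total great-circle distance is δ·R ≈ 1.085 × 6371 ≈ 6916 km, so the target fraction is f = 1500/6916 ≈ 0.217.
Interpolate at f ≈ 0.217 with slerp weights a = sin((1−f)δ)/sin δ ≈ 0.849, b = sin(fδ)/sin δ ≈ 0.264.
p = a·p₁ + b·p₂ ≈ (0.799, 0.564, 0.210); φ = arcsin(p_z) ≈ 12.10°, λ = atan2(p_y, p_x) ≈ 35.22°.

≈ 12.1°N, 35.2°E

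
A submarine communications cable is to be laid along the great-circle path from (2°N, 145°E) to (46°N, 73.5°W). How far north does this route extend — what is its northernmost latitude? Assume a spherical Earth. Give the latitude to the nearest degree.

The great circle lies in the plane with unit normal n̂ = (p₁ × p₂)/|p₁ × p₂|.
Here n̂_z ≈ +0.505; the vertex latitude is φ_max = arccos|n̂_z| ≈ 59.6°.
Check via Clairaut: cos φ_max = |cos φ₁| · sin C = cos(2.0°)·sin(30.4°) ≈ 0.505, again giving ≈ 59.6°.

≈ 60°N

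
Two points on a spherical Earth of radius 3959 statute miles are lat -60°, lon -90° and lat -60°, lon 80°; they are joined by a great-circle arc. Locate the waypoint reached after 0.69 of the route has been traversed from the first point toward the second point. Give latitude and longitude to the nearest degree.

Write both endpoints as unit vectors p₁, p₂ with components (cos φ cos λ, cos φ sin λ, sin φ).
The central angle between the endpoints is δ = arccos(p₁·p₂) ≈ 1.043 rad (59.7°).
Interpolate at f = 0.69 with slerp weights a = sin((1−f)δ)/sin δ ≈ 0.368, b = sin(fδ)/sin δ ≈ 0.763.
p = a·p₁ + b·p₂ ≈ (0.066, 0.192, -0.979); φ = arcsin(p_z) ≈ -78.29°, λ = atan2(p_y, p_x) ≈ 70.95°.

≈ lat -78°, lon 71°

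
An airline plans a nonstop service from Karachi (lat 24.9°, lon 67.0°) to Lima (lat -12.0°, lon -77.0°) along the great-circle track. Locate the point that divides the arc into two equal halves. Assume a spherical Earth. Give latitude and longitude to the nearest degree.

≈ lat 20°, lon -12°

Write both endpoints as unit vectors p₁, p₂ with components (cos φ cos λ, cos φ sin λ, sin φ).
The central angle between the endpoints is δ = arccos(p₁·p₂) ≈ 2.507 rad (143.6°).
Interpolate at f = 1/2 with slerp weights a = sin((1−f)δ)/sin δ ≈ 1.603, b = sin(fδ)/sin δ ≈ 1.603.
p = a·p₁ + b·p₂ ≈ (0.921, -0.189, 0.342); φ = arcsin(p_z) ≈ 19.97°, λ = atan2(p_y, p_x) ≈ -11.62°.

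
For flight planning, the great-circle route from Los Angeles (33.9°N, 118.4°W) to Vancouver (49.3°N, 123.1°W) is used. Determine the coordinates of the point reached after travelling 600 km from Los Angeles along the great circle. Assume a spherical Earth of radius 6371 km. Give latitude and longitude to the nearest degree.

Convert each endpoint to a unit vector on the sphere (x = cos φ cos λ, y = cos φ sin λ, z = sin φ).
The central angle between the endpoints is δ = arccos(p₁·p₂) ≈ 0.276 rad (15.8°). The total great-circle distance is δ·R ≈ 0.276 × 6371 ≈ 1756 km, so the target fraction is f = 600/1756 ≈ 0.342.
Interpolate at f ≈ 0.342 with slerp weights a = sin((1−f)δ)/sin δ ≈ 0.663, b = sin(fδ)/sin δ ≈ 0.346.
p = a·p₁ + b·p₂ ≈ (-0.385, -0.673, 0.632); φ = arcsin(p_z) ≈ 39.18°, λ = atan2(p_y, p_x) ≈ -119.77°.

≈ (39°N, 120°W)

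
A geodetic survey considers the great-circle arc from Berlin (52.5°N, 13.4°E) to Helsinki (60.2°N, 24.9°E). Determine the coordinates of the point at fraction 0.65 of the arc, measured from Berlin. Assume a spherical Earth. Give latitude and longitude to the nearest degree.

From cos δ = sin φ₁ sin φ₂ + cos φ₁ cos φ₂ cos Δλ, the central angle is δ ≈ 0.174 rad (10.0°).
Interpolate at f = 0.65 with slerp weights a = sin((1−f)δ)/sin δ ≈ 0.352, b = sin(fδ)/sin δ ≈ 0.652.
p = a·p₁ + b·p₂ ≈ (0.502, 0.186, 0.845); φ = arcsin(p_z) ≈ 57.63°, λ = atan2(p_y, p_x) ≈ 20.33°.

≈ (58°N, 20°E)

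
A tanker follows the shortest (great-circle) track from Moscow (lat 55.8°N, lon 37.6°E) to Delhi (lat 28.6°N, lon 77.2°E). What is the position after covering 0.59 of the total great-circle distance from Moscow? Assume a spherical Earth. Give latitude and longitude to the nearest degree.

From cos δ = sin φ₁ sin φ₂ + cos φ₁ cos φ₂ cos Δλ, the central angle is δ ≈ 0.682 rad (39.1°).
Interpolate at f = 0.59 with slerp weights a = sin((1−f)δ)/sin δ ≈ 0.438, b = sin(fδ)/sin δ ≈ 0.621.
p = a·p₁ + b·p₂ ≈ (0.316, 0.682, 0.660); φ = arcsin(p_z) ≈ 41.27°, λ = atan2(p_y, p_x) ≈ 65.15°.

≈ lat 41°N, lon 65°E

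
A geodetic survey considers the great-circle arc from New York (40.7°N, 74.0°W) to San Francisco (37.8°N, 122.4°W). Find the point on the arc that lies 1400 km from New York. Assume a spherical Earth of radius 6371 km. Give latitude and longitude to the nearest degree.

Write both endpoints as unit vectors p₁, p₂ with components (cos φ cos λ, cos φ sin λ, sin φ).
The central angle between the endpoints is δ = arccos(p₁·p₂) ≈ 0.648 rad (37.1°). The total great-circle distance is δ·R ≈ 0.648 × 6371 ≈ 4127 km, so the target fraction is f = 1400/4127 ≈ 0.339.
Interpolate at f ≈ 0.339 with slerp weights a = sin((1−f)δ)/sin δ ≈ 0.688, b = sin(fδ)/sin δ ≈ 0.361.
p = a·p₁ + b·p₂ ≈ (-0.009, -0.742, 0.670); φ = arcsin(p_z) ≈ 42.07°, λ = atan2(p_y, p_x) ≈ -90.71°.

≈ 42°N, 91°W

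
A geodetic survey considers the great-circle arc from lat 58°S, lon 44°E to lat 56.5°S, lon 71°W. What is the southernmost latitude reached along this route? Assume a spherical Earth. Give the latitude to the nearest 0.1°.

≈ 70.9°S

The great circle lies in the plane with unit normal n̂ = (p₁ × p₂)/|p₁ × p₂|.
Here n̂_z ≈ -0.326; the vertex latitude is φ_max = arccos|n̂_z| ≈ 70.9°.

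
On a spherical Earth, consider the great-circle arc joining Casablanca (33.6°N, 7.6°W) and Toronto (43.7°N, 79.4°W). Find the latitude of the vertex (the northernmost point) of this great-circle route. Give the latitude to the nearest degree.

The great circle lies in the plane with unit normal n̂ = (p₁ × p₂)/|p₁ × p₂|.
Here n̂_z ≈ -0.696; the vertex latitude is φ_max = arccos|n̂_z| ≈ 45.9°.

≈ 46°N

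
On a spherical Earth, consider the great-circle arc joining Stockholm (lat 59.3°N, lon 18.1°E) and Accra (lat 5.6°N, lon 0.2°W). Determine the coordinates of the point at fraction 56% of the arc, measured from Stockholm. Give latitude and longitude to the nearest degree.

≈ lat 30°N, lon 5°E

Convert each endpoint to a unit vector on the sphere (x = cos φ cos λ, y = cos φ sin λ, z = sin φ).
The central angle between the endpoints is δ = arccos(p₁·p₂) ≈ 0.969 rad (55.5°).
Interpolate at f = 0.56 with slerp weights a = sin((1−f)δ)/sin δ ≈ 0.502, b = sin(fδ)/sin δ ≈ 0.626.
p = a·p₁ + b·p₂ ≈ (0.867, 0.077, 0.492); φ = arcsin(p_z) ≈ 29.50°, λ = atan2(p_y, p_x) ≈ 5.10°.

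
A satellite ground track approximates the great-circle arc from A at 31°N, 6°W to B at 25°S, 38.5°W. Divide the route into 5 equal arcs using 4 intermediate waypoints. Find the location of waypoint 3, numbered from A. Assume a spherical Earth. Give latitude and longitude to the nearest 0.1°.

Convert each endpoint to a unit vector on the sphere (x = cos φ cos λ, y = cos φ sin λ, z = sin φ).
The central angle between the endpoints is δ = arccos(p₁·p₂) ≈ 1.118 rad (64.1°).
Interpolate at f = 3/5 with slerp weights a = sin((1−f)δ)/sin δ ≈ 0.481, b = sin(fδ)/sin δ ≈ 0.691.
p = a·p₁ + b·p₂ ≈ (0.900, -0.433, -0.044); φ = arcsin(p_z) ≈ -2.55°, λ = atan2(p_y, p_x) ≈ -25.69°.

≈ 2.5°S, 25.7°W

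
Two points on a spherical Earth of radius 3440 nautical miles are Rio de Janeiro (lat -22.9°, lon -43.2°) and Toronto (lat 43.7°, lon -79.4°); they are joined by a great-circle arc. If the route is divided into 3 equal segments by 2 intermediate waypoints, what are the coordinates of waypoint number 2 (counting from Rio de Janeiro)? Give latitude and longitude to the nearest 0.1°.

Convert each endpoint to a unit vector on the sphere (x = cos φ cos λ, y = cos φ sin λ, z = sin φ).
The central angle between the endpoints is δ = arccos(p₁·p₂) ≈ 1.299 rad (74.4°).
Interpolate at f = 2/3 with slerp weights a = sin((1−f)δ)/sin δ ≈ 0.436, b = sin(fδ)/sin δ ≈ 0.791.
p = a·p₁ + b·p₂ ≈ (0.398, -0.837, 0.377); φ = arcsin(p_z) ≈ 22.14°, λ = atan2(p_y, p_x) ≈ -64.58°.

≈ lat 22.1°, lon -64.6°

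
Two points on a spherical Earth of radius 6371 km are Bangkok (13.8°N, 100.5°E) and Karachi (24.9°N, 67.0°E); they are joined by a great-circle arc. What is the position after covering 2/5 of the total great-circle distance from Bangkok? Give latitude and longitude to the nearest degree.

≈ (19°N, 88°E)

Convert each endpoint to a unit vector on the sphere (x = cos φ cos λ, y = cos φ sin λ, z = sin φ).
The central angle between the endpoints is δ = arccos(p₁·p₂) ≈ 0.583 rad (33.4°).
Interpolate at f = 2/5 with slerp weights a = sin((1−f)δ)/sin δ ≈ 0.622, b = sin(fδ)/sin δ ≈ 0.420.
p = a·p₁ + b·p₂ ≈ (0.039, 0.945, 0.325); φ = arcsin(p_z) ≈ 18.98°, λ = atan2(p_y, p_x) ≈ 87.66°.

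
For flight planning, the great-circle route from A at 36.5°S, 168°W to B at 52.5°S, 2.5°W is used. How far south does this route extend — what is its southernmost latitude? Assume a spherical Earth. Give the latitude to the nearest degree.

The great circle lies in the plane with unit normal n̂ = (p₁ × p₂)/|p₁ × p₂|.
Here n̂_z ≈ +0.123; the vertex latitude is φ_max = arccos|n̂_z| ≈ 83.0°.
Check via Clairaut: cos φ_max = |cos φ₁| · sin C = cos(36.5°)·sin(171.2°) ≈ 0.123, again giving ≈ 83.0°.

≈ 83°S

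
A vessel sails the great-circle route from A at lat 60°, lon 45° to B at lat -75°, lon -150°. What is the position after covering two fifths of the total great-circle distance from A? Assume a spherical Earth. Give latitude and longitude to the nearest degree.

≈ lat -5°, lon 58°

Write both endpoints as unit vectors p₁, p₂ with components (cos φ cos λ, cos φ sin λ, sin φ).
The central angle between the endpoints is δ = arccos(p₁·p₂) ≈ 2.863 rad (164.1°).
Interpolate at f = 2/5 with slerp weights a = sin((1−f)δ)/sin δ ≈ 3.600, b = sin(fδ)/sin δ ≈ 3.315.
p = a·p₁ + b·p₂ ≈ (0.530, 0.844, -0.084); φ = arcsin(p_z) ≈ -4.83°, λ = atan2(p_y, p_x) ≈ 57.88°.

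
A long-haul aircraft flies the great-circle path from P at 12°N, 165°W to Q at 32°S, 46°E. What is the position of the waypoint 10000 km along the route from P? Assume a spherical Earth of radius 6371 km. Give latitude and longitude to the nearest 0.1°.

Write both endpoints as unit vectors p₁, p₂ with components (cos φ cos λ, cos φ sin λ, sin φ).
The central angle between the endpoints is δ = arccos(p₁·p₂) ≈ 2.534 rad (145.2°). The total great-circle distance is δ·R ≈ 2.534 × 6371 ≈ 16146 km, so the target fraction is f = 10000/16146 ≈ 0.619.
Interpolate at f ≈ 0.619 with slerp weights a = sin((1−f)δ)/sin δ ≈ 1.440, b = sin(fδ)/sin δ ≈ 1.752.
p = a·p₁ + b·p₂ ≈ (-0.328, 0.704, -0.629); φ = arcsin(p_z) ≈ -38.99°, λ = atan2(p_y, p_x) ≈ 115.00°.

≈ 39.0°S, 115.0°E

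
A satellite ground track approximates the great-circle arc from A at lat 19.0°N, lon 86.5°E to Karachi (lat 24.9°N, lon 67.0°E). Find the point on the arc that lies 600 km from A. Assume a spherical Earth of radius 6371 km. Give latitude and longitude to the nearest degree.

From cos δ = sin φ₁ sin φ₂ + cos φ₁ cos φ₂ cos Δλ, the central angle is δ ≈ 0.332 rad (19.0°). The total great-circle distance is δ·R ≈ 0.332 × 6371 ≈ 2113 km, so the target fraction is f = 600/2113 ≈ 0.284.
Interpolate at f ≈ 0.284 with slerp weights a = sin((1−f)δ)/sin δ ≈ 0.722, b = sin(fδ)/sin δ ≈ 0.289.
p = a·p₁ + b·p₂ ≈ (0.144, 0.923, 0.357); φ = arcsin(p_z) ≈ 20.91°, λ = atan2(p_y, p_x) ≈ 81.13°.

≈ lat 21°N, lon 81°E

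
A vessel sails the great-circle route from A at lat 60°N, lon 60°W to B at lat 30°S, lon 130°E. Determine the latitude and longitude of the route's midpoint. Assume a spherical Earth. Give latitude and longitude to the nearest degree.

≈ lat 44°N, lon 143°E

From cos δ = sin φ₁ sin φ₂ + cos φ₁ cos φ₂ cos Δλ, the central angle is δ ≈ 2.605 rad (149.3°).
Interpolate at f = 1/2 with slerp weights a = sin((1−f)δ)/sin δ ≈ 1.886, b = sin(fδ)/sin δ ≈ 1.886.
p = a·p₁ + b·p₂ ≈ (-0.578, 0.435, 0.690); φ = arcsin(p_z) ≈ 43.66°, λ = atan2(p_y, p_x) ≈ 143.08°.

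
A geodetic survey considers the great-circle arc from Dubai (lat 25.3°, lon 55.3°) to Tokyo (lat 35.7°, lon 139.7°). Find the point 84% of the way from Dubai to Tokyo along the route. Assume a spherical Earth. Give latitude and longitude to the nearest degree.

≈ lat 38°, lon 126°

Write both endpoints as unit vectors p₁, p₂ with components (cos φ cos λ, cos φ sin λ, sin φ).
The central angle between the endpoints is δ = arccos(p₁·p₂) ≈ 1.244 rad (71.3°).
Interpolate at f = 0.84 with slerp weights a = sin((1−f)δ)/sin δ ≈ 0.209, b = sin(fδ)/sin δ ≈ 0.913.
p = a·p₁ + b·p₂ ≈ (-0.458, 0.635, 0.622); φ = arcsin(p_z) ≈ 38.47°, λ = atan2(p_y, p_x) ≈ 125.82°.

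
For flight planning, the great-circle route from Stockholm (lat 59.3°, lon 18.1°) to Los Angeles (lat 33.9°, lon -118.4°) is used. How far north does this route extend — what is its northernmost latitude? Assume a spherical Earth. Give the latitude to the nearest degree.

The great circle lies in the plane with unit normal n̂ = (p₁ × p₂)/|p₁ × p₂|.
Here n̂_z ≈ -0.296; the vertex latitude is φ_max = arccos|n̂_z| ≈ 72.8°.
Check via Clairaut: cos φ_max = |cos φ₁| · sin C = cos(59.3°)·sin(35.5°) ≈ 0.296, again giving ≈ 72.8°.

≈ 73°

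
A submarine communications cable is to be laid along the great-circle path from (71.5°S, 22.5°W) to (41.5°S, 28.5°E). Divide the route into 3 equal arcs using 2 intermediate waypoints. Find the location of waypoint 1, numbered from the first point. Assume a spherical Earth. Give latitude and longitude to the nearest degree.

≈ (64°S, 6°E)

The haversine formula gives a central angle δ ≈ 0.679 rad (38.9°) between the endpoints.
Interpolate at f = 1/3 with slerp weights a = sin((1−f)δ)/sin δ ≈ 0.696, b = sin(fδ)/sin δ ≈ 0.357.
p = a·p₁ + b·p₂ ≈ (0.439, 0.043, -0.897); φ = arcsin(p_z) ≈ -63.80°, λ = atan2(p_y, p_x) ≈ 5.61°.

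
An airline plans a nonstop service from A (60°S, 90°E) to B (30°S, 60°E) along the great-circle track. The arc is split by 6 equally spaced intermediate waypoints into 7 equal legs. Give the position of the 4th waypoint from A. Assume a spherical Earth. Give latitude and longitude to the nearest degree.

≈ (44°S, 69°E)

From cos δ = sin φ₁ sin φ₂ + cos φ₁ cos φ₂ cos Δλ, the central angle is δ ≈ 0.630 rad (36.1°).
Interpolate at f = 4/7 with slerp weights a = sin((1−f)δ)/sin δ ≈ 0.453, b = sin(fδ)/sin δ ≈ 0.598.
p = a·p₁ + b·p₂ ≈ (0.259, 0.675, -0.691); φ = arcsin(p_z) ≈ -43.71°, λ = atan2(p_y, p_x) ≈ 69.01°.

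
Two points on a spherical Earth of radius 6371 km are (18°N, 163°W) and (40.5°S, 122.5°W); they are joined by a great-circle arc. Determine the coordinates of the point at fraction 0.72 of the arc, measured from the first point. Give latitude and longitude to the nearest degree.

Convert each endpoint to a unit vector on the sphere (x = cos φ cos λ, y = cos φ sin λ, z = sin φ).
The central angle between the endpoints is δ = arccos(p₁·p₂) ≈ 1.214 rad (69.6°).
Interpolate at f = 0.72 with slerp weights a = sin((1−f)δ)/sin δ ≈ 0.356, b = sin(fδ)/sin δ ≈ 0.819.
p = a·p₁ + b·p₂ ≈ (-0.658, -0.624, -0.422); φ = arcsin(p_z) ≈ -24.94°, λ = atan2(p_y, p_x) ≈ -136.53°.

≈ (25°S, 137°W)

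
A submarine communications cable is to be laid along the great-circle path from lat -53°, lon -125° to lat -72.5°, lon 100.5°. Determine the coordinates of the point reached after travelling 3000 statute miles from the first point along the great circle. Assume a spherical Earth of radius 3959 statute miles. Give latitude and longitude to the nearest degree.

From cos δ = sin φ₁ sin φ₂ + cos φ₁ cos φ₂ cos Δλ, the central angle is δ ≈ 0.883 rad (50.6°). The total great-circle distance is δ·R ≈ 0.883 × 3959 ≈ 3496 mi, so the target fraction is f = 3000/3496 ≈ 0.858.
Interpolate at f ≈ 0.858 with slerp weights a = sin((1−f)δ)/sin δ ≈ 0.162, b = sin(fδ)/sin δ ≈ 0.890.
p = a·p₁ + b·p₂ ≈ (-0.105, 0.183, -0.977); φ = arcsin(p_z) ≈ -77.82°, λ = atan2(p_y, p_x) ≈ 119.70°.

≈ lat -78°, lon 120°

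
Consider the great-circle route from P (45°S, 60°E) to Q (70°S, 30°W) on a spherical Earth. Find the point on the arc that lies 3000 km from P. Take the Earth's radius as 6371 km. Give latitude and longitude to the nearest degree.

The haversine formula gives a central angle δ ≈ 0.844 rad (48.4°) between the endpoints. The total great-circle distance is δ·R ≈ 0.844 × 6371 ≈ 5377 km, so the target fraction is f = 3000/5377 ≈ 0.558.
Interpolate at f ≈ 0.558 with slerp weights a = sin((1−f)δ)/sin δ ≈ 0.488, b = sin(fδ)/sin δ ≈ 0.607.
p = a·p₁ + b·p₂ ≈ (0.352, 0.195, -0.915); φ = arcsin(p_z) ≈ -66.26°, λ = atan2(p_y, p_x) ≈ 28.95°.

≈ (66°S, 29°E)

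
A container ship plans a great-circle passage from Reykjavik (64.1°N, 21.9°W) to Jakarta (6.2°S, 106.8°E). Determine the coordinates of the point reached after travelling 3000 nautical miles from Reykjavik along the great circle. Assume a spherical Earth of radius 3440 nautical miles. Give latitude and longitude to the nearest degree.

The haversine formula gives a central angle δ ≈ 1.948 rad (111.6°) between the endpoints. The total great-circle distance is δ·R ≈ 1.948 × 3440 ≈ 6702 nmi, so the target fraction is f = 3000/6702 ≈ 0.448.
Interpolate at f ≈ 0.448 with slerp weights a = sin((1−f)δ)/sin δ ≈ 0.947, b = sin(fδ)/sin δ ≈ 0.824.
p = a·p₁ + b·p₂ ≈ (0.147, 0.630, 0.763); φ = arcsin(p_z) ≈ 49.71°, λ = atan2(p_y, p_x) ≈ 76.85°.

≈ (50°N, 77°E)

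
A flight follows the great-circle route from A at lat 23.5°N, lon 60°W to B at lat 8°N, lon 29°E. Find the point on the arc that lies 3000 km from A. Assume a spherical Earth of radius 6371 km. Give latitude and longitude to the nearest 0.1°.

≈ lat 23.9°N, lon 30.5°W

The haversine formula gives a central angle δ ≈ 1.499 rad (85.9°) between the endpoints. The total great-circle distance is δ·R ≈ 1.499 × 6371 ≈ 9553 km, so the target fraction is f = 3000/9553 ≈ 0.314.
Interpolate at f ≈ 0.314 with slerp weights a = sin((1−f)δ)/sin δ ≈ 0.859, b = sin(fδ)/sin δ ≈ 0.455.
p = a·p₁ + b·p₂ ≈ (0.788, -0.464, 0.406); φ = arcsin(p_z) ≈ 23.94°, λ = atan2(p_y, p_x) ≈ -30.48°.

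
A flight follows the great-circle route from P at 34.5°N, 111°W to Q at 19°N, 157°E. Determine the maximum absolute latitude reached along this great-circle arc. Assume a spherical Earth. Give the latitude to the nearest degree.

≈ 38°N

The great circle lies in the plane with unit normal n̂ = (p₁ × p₂)/|p₁ × p₂|.
Here n̂_z ≈ -0.789; the vertex latitude is φ_max = arccos|n̂_z| ≈ 37.9°.
Check via Clairaut: cos φ_max = |cos φ₁| · sin C = cos(34.5°)·sin(73.1°) ≈ 0.789, again giving ≈ 37.9°.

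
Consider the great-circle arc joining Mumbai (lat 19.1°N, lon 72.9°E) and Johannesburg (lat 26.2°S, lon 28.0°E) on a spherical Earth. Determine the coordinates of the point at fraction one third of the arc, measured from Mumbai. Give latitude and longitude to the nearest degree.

≈ lat 4°N, lon 58°E

From cos δ = sin φ₁ sin φ₂ + cos φ₁ cos φ₂ cos Δλ, the central angle is δ ≈ 1.097 rad (62.9°).
Interpolate at f = 1/3 with slerp weights a = sin((1−f)δ)/sin δ ≈ 0.751, b = sin(fδ)/sin δ ≈ 0.402.
p = a·p₁ + b·p₂ ≈ (0.527, 0.847, 0.068); φ = arcsin(p_z) ≈ 3.91°, λ = atan2(p_y, p_x) ≈ 58.12°.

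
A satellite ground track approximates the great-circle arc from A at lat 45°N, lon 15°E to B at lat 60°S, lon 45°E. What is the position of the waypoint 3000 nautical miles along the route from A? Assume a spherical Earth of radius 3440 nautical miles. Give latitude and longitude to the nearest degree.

≈ lat 4°S, lon 27°E

Write both endpoints as unit vectors p₁, p₂ with components (cos φ cos λ, cos φ sin λ, sin φ).
The central angle between the endpoints is δ = arccos(p₁·p₂) ≈ 1.882 rad (107.8°). The total great-circle distance is δ·R ≈ 1.882 × 3440 ≈ 6474 nmi, so the target fraction is f = 3000/6474 ≈ 0.463.
Interpolate at f ≈ 0.463 with slerp weights a = sin((1−f)δ)/sin δ ≈ 0.889, b = sin(fδ)/sin δ ≈ 0.804.
p = a·p₁ + b·p₂ ≈ (0.892, 0.447, -0.068); φ = arcsin(p_z) ≈ -3.88°, λ = atan2(p_y, p_x) ≈ 26.63°.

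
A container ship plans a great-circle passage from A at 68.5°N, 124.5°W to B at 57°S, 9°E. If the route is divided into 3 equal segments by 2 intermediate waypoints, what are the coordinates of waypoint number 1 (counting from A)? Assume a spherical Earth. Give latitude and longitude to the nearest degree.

From cos δ = sin φ₁ sin φ₂ + cos φ₁ cos φ₂ cos Δλ, the central angle is δ ≈ 2.733 rad (156.6°).
Interpolate at f = 1/3 with slerp weights a = sin((1−f)δ)/sin δ ≈ 2.438, b = sin(fδ)/sin δ ≈ 1.989.
p = a·p₁ + b·p₂ ≈ (0.564, -0.567, 0.600); φ = arcsin(p_z) ≈ 36.91°, λ = atan2(p_y, p_x) ≈ -45.16°.

≈ 37°N, 45°W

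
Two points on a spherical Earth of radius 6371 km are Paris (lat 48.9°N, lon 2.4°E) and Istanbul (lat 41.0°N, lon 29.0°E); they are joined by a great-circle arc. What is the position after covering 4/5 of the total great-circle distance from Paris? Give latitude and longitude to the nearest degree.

≈ lat 43°N, lon 24°E

From cos δ = sin φ₁ sin φ₂ + cos φ₁ cos φ₂ cos Δλ, the central angle is δ ≈ 0.354 rad (20.3°).
Interpolate at f = 4/5 with slerp weights a = sin((1−f)δ)/sin δ ≈ 0.204, b = sin(fδ)/sin δ ≈ 0.806.
p = a·p₁ + b·p₂ ≈ (0.666, 0.301, 0.683); φ = arcsin(p_z) ≈ 43.05°, λ = atan2(p_y, p_x) ≈ 24.29°.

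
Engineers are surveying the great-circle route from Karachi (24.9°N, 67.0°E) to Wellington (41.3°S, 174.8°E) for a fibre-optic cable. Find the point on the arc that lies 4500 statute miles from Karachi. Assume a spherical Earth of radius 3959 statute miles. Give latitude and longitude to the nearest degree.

Convert each endpoint to a unit vector on the sphere (x = cos φ cos λ, y = cos φ sin λ, z = sin φ).
The central angle between the endpoints is δ = arccos(p₁·p₂) ≈ 2.079 rad (119.1°). The total great-circle distance is δ·R ≈ 2.079 × 3959 ≈ 8229 mi, so the target fraction is f = 4500/8229 ≈ 0.547.
Interpolate at f ≈ 0.547 with slerp weights a = sin((1−f)δ)/sin δ ≈ 0.925, b = sin(fδ)/sin δ ≈ 1.038.
p = a·p₁ + b·p₂ ≈ (-0.449, 0.843, -0.296); φ = arcsin(p_z) ≈ -17.19°, λ = atan2(p_y, p_x) ≈ 118.02°.

≈ (17°S, 118°E)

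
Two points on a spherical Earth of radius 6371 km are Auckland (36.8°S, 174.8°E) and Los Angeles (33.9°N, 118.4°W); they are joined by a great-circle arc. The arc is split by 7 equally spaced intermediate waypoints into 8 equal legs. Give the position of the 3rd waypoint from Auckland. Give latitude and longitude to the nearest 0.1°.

≈ 11.0°S, 158.4°W

Convert each endpoint to a unit vector on the sphere (x = cos φ cos λ, y = cos φ sin λ, z = sin φ).
The central angle between the endpoints is δ = arccos(p₁·p₂) ≈ 1.643 rad (94.1°).
Interpolate at f = 3/8 with slerp weights a = sin((1−f)δ)/sin δ ≈ 0.858, b = sin(fδ)/sin δ ≈ 0.579.
p = a·p₁ + b·p₂ ≈ (-0.913, -0.361, -0.191); φ = arcsin(p_z) ≈ -11.00°, λ = atan2(p_y, p_x) ≈ -158.44°.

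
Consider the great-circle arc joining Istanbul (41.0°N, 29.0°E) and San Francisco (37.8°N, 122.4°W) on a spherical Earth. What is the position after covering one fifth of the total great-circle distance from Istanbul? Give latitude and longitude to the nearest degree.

Convert each endpoint to a unit vector on the sphere (x = cos φ cos λ, y = cos φ sin λ, z = sin φ).
The central angle between the endpoints is δ = arccos(p₁·p₂) ≈ 1.693 rad (97.0°).
Interpolate at f = 1/5 with slerp weights a = sin((1−f)δ)/sin δ ≈ 0.984, b = sin(fδ)/sin δ ≈ 0.335.
p = a·p₁ + b·p₂ ≈ (0.508, 0.137, 0.851); φ = arcsin(p_z) ≈ 58.27°, λ = atan2(p_y, p_x) ≈ 15.08°.

≈ 58°N, 15°E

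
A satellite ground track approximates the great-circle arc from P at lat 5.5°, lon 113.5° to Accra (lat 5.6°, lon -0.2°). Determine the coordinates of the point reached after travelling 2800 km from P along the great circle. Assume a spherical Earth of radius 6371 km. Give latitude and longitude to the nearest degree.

≈ lat 9°, lon 88°

From cos δ = sin φ₁ sin φ₂ + cos φ₁ cos φ₂ cos Δλ, the central angle is δ ≈ 1.970 rad (112.9°). The total great-circle distance is δ·R ≈ 1.970 × 6371 ≈ 12552 km, so the target fraction is f = 2800/12552 ≈ 0.223.
Interpolate at f ≈ 0.223 with slerp weights a = sin((1−f)δ)/sin δ ≈ 1.085, b = sin(fδ)/sin δ ≈ 0.462.
p = a·p₁ + b·p₂ ≈ (0.029, 0.988, 0.149); φ = arcsin(p_z) ≈ 8.57°, λ = atan2(p_y, p_x) ≈ 88.31°.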